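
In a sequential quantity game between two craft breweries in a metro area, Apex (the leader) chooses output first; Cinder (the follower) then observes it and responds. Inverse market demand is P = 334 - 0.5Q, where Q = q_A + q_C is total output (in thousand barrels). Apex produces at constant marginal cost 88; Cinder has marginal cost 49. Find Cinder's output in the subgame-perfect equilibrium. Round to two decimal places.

181.50

Solve by backward induction. Given q_A, the follower Cinder maximises π_C = (334 - (1/2)q_A - (1/2)q_C)q_C - 49q_C.
Setting the follower's marginal profit to zero, 285 - (1/2)q_A - q_C = 0, i.e. q_C = (285 - (1/2)q_A).
Apex substitutes q_C(q_A) into its own profit: π_A = q_A(334 - (1/2)q_A - (285 - (1/2)q_A)/2) - 88q_A = (383/2 - (1/4)q_A)q_A - 88q_A.
The leader's first-order condition 207/2 - (1/2)q_A = 0 yields q_A = 207.
Then q_C = (285 - (1/2)·207) = 363/2.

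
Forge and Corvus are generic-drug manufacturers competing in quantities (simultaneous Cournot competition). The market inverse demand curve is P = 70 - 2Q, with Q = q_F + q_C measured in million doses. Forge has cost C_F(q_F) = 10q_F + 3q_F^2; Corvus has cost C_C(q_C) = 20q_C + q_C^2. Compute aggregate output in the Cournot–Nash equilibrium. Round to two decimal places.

11.43

Forge's profit: π_F = (70 - 2Q)q_F - (10q_F + 3q_F²). Setting ∂π_F/∂q_F = 0: 60 - 10q_F - 2(q_C) = 0.
Corvus's first-order condition: 50 - 6q_C - 2(q_F) = 0.
So q_F = (60 - 2q_C)/10 and q_C = (50 - 2q_F)/6.
Solving the pair: q_F = 65/14, q_C = 95/14.
Total output Q = 65/14 + 95/14 = 80/7.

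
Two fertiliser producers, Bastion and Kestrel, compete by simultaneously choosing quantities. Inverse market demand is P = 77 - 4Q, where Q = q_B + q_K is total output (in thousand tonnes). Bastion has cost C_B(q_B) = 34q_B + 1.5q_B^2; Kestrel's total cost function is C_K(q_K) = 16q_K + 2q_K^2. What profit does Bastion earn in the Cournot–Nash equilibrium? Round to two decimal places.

30.24

Bastion's profit: π_B = (77 - 4Q)q_B - (34q_B + (3/2)q_B²). Setting ∂π_B/∂q_B = 0: 43 - 11q_B - 4(q_K) = 0.
Kestrel's profit: π_K = (77 - 4Q)q_K - (16q_K + 2q_K²). Setting ∂π_K/∂q_K = 0: 61 - 12q_K - 4(q_B) = 0.
Rearranging gives the reaction functions q_B = (43 - 4q_K)/11 and q_K = (61 - 4q_B)/12.
Substituting one into the other gives q_B = 68/29 and q_K = 499/116.
Price P = 77 - 4·(771/116) = 1462/29.
Bastion's profit: (1462/29)·(68/29) - 34·(68/29) - (3/2)(68/29)² = 30.2402.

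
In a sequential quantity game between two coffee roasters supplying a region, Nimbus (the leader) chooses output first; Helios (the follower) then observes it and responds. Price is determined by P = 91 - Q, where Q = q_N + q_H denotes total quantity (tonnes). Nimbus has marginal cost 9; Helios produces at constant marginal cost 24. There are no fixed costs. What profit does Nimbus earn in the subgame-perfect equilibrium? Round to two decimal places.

The follower Helios best-responds to any q_N: π_H = (91 - Q)q_H - 24q_H.
∂π_H/∂q_H = 67 - q_N - 2q_H = 0 gives the reaction function q_H = (67 - q_N)/2.
Nimbus substitutes q_H(q_N) into its own profit: π_N = q_N(91 - q_N - (67 - q_N)/2) - 9q_N = (115/2 - (1/2)q_N)q_N - 9q_N.
Leader FOC: 97/2 - q_N = 0, so q_N = 97/2.
Then q_H = (67 - 97/2)/2 = 37/4.
Price P = 91 - 231/4 = 133/4.
Nimbus's profit: (133/4 - 9)·(97/2) = 1176.1250.

1176.13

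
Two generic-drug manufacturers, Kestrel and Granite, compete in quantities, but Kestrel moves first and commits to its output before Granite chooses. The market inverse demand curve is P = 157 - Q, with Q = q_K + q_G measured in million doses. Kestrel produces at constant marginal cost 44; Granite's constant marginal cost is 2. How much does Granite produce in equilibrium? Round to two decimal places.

The follower Granite best-responds to any q_K: π_G = (157 - Q)q_G - 2q_G.
Follower FOC: 155 - q_K - 2q_G = 0, so q_G(q_K) = (155 - q_K)/2.
Kestrel substitutes q_G(q_K) into its own profit: π_K = q_K(157 - q_K - (155 - q_K)/2) - 44q_K = (159/2 - (1/2)q_K)q_K - 44q_K.
Maximising: ∂π_K/∂q_K = 71/2 - q_K = 0, giving q_K = 71/2.
Then q_G = (155 - 71/2)/2 = 239/4.

59.75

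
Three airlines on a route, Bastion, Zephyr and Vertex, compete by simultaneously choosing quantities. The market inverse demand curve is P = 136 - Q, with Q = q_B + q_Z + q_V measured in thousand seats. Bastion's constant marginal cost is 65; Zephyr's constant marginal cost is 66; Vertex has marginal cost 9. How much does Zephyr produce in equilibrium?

Bastion's profit: π_B = (136 - Q)q_B - (65q_B). Setting ∂π_B/∂q_B = 0: 71 - 2q_B - (q_Z + q_V) = 0.
Zephyr's first-order condition: 70 - 2q_Z - (q_B + q_V) = 0.
Vertex's profit: π_V = (136 - Q)q_V - (9q_V). Setting ∂π_V/∂q_V = 0: 127 - 2q_V - (q_B + q_Z) = 0.
Adding the 3 conditions: 268 − 2Q − 2Q = 0, i.e. Q = 67.
Back-substituting: q_B = (71 − 67) = 4, q_Z = (70 − 67) = 3, q_V = (127 − 67) = 60.

3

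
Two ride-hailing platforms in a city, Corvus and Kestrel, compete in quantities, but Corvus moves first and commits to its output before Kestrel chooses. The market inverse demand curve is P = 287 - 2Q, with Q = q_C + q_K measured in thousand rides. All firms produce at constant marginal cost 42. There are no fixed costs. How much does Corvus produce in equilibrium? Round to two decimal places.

Solve by backward induction. Given q_C, the follower Kestrel maximises π_K = (287 - 2q_C - 2q_K)q_K - 42q_K.
Follower FOC: 245 - 2q_C - 4q_K = 0, so q_K(q_C) = (245 - 2q_C)/4.
Corvus substitutes q_K(q_C) into its own profit: π_C = q_C(287 - 2q_C - (245 - 2q_C)/2) - 42q_C = (329/2 - q_C)q_C - 42q_C.
Leader FOC: 245/2 - 2q_C = 0, so q_C = 245/4.
Then q_K = (245 - 2·(245/4))/4 = 245/8.

61.25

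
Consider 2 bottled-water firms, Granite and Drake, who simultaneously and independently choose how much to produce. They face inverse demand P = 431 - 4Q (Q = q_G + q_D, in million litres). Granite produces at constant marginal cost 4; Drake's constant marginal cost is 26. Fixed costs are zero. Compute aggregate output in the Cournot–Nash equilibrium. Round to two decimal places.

Granite's profit: π_G = (431 - 4Q)q_G - (4q_G). Setting ∂π_G/∂q_G = 0: 427 - 8q_G - 4(q_D) = 0.
Drake's profit: π_D = (431 - 4Q)q_D - (26q_D). Setting ∂π_D/∂q_D = 0: 405 - 8q_D - 4(q_G) = 0.
Rearranging gives the reaction functions q_G = (427 - 4q_D)/8 and q_D = (405 - 4q_G)/8.
Solving the pair: q_G = 449/12, q_D = 383/12.
Total output Q = 449/12 + 383/12 = 208/3.

69.33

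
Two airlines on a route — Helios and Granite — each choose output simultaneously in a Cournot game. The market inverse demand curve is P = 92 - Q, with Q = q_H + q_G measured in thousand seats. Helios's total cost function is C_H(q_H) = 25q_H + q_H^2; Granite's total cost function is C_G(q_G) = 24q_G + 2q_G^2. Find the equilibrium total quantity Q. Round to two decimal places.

Helios's profit: π_H = (92 - Q)q_H - (25q_H + q_H²). Setting ∂π_H/∂q_H = 0: 67 - 4q_H - (q_G) = 0.
Granite's profit: π_G = (92 - Q)q_G - (24q_G + 2q_G²). Setting ∂π_G/∂q_G = 0: 68 - 6q_G - (q_H) = 0.
Rearranging gives the reaction functions q_H = (67 - q_G)/4 and q_G = (68 - q_H)/6.
Substituting one into the other gives q_H = 334/23 and q_G = 205/23.
Total output Q = 334/23 + 205/23 = 539/23.

23.43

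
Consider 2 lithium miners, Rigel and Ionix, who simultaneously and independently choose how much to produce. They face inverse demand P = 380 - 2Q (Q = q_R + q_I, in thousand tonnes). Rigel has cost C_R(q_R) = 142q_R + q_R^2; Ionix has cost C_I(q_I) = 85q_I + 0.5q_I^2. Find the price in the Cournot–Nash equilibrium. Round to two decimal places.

Rigel's profit: π_R = (380 - 2Q)q_R - (142q_R + q_R²). Setting ∂π_R/∂q_R = 0: 238 - 6q_R - 2(q_I) = 0.
Ionix's profit: π_I = (380 - 2Q)q_I - (85q_I + (1/2)q_I²). Setting ∂π_I/∂q_I = 0: 295 - 5q_I - 2(q_R) = 0.
Rearranging gives the reaction functions q_R = (238 - 2q_I)/6 and q_I = (295 - 2q_R)/5.
Solving the pair: q_R = 300/13, q_I = 647/13.
Total output Q = 947/13, so price P = 380 - 2·(947/13) = 234.3077.

234.31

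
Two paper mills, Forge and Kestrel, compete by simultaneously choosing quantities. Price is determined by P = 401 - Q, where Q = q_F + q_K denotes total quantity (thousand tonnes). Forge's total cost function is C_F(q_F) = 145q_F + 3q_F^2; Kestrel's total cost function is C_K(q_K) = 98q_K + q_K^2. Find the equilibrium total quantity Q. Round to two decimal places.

93.19

Forge's profit: π_F = (401 - Q)q_F - (145q_F + 3q_F²). Setting ∂π_F/∂q_F = 0: 256 - 8q_F - (q_K) = 0.
Kestrel's profit: π_K = (401 - Q)q_K - (98q_K + q_K²). Setting ∂π_K/∂q_K = 0: 303 - 4q_K - (q_F) = 0.
Rearranging gives the reaction functions q_F = (256 - q_K)/8 and q_K = (303 - q_F)/4.
Solving the pair: q_F = 721/31, q_K = 69.9355.
Total output Q = 721/31 + 69.9355 = 93.1935.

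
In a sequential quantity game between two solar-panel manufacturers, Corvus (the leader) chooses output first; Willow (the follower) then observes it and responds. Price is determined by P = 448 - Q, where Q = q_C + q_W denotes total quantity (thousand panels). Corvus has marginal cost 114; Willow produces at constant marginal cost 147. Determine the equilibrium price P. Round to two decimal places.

The follower Willow best-responds to any q_C: π_W = (448 - Q)q_W - 147q_W.
Follower FOC: 301 - q_C - 2q_W = 0, so q_W(q_C) = (301 - q_C)/2.
Corvus substitutes q_W(q_C) into its own profit: π_C = q_C(448 - q_C - (301 - q_C)/2) - 114q_C = (595/2 - (1/2)q_C)q_C - 114q_C.
Leader FOC: 367/2 - q_C = 0, so q_C = 367/2.
Then q_W = (301 - 367/2)/2 = 235/4.
Total output Q = 969/4, so price P = 448 - 969/4 = 823/4.

205.75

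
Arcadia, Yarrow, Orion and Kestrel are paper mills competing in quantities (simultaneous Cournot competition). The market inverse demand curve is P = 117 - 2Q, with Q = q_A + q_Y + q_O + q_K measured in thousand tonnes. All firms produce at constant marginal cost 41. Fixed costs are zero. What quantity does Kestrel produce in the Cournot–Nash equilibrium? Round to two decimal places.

A representative firm's profit is π_i = q_i(117 - 2Q) - 41q_i.
First-order condition (treating rivals' output as given): 76 - 4q_i - 2·Σ_{j≠i} q_j = 0.
By symmetry each firm produces the same amount; substituting Σ_{j≠i} q_j = 3q_i yields q_i = 76/10 = 38/5.

7.60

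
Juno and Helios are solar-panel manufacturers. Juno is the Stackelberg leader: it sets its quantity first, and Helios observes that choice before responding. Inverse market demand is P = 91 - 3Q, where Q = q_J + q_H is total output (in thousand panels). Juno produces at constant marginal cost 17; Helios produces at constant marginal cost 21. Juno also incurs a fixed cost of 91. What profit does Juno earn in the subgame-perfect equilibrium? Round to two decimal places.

The follower Helios best-responds to any q_J: π_H = (91 - 3Q)q_H - 21q_H.
∂π_H/∂q_H = 70 - 3q_J - 6q_H = 0 gives the reaction function q_H = (70 - 3q_J)/6.
Juno substitutes q_H(q_J) into its own profit: π_J = q_J(91 - 3q_J - (70 - 3q_J)/2) - 17q_J = (56 - (3/2)q_J)q_J - 17q_J.
Leader FOC: 39 - 3q_J = 0, so q_J = 13.
Then q_H = (70 - 3·13)/6 = 31/6.
Price P = 91 - 3·(109/6) = 73/2.
Juno's profit: (73/2 - 17)·13 - 91 = 325/2.

162.50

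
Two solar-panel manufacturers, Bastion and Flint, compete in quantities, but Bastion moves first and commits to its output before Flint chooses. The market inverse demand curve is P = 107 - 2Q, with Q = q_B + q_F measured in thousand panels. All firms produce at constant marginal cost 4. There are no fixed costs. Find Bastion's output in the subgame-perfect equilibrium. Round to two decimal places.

25.75

The follower Flint best-responds to any q_B: π_F = (107 - 2Q)q_F - 4q_F.
Follower FOC: 103 - 2q_B - 4q_F = 0, so q_F(q_B) = (103 - 2q_B)/4.
The leader anticipates this reaction. Substituting into P = 107 - 2Q gives P = 111/2 - q_B, so π_B = (111/2 - q_B)q_B - 4q_B.
Maximising: ∂π_B/∂q_B = 103/2 - 2q_B = 0, giving q_B = 103/4.
Then q_F = (103 - 2·(103/4))/4 = 103/8.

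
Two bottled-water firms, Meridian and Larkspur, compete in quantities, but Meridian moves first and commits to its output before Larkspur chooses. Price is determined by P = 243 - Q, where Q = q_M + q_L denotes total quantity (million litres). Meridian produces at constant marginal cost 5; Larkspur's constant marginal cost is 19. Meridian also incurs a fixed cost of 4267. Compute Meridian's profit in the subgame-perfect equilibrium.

3671

The follower Larkspur best-responds to any q_M: π_L = (243 - Q)q_L - 19q_L.
Setting the follower's marginal profit to zero, 224 - q_M - 2q_L = 0, i.e. q_L = (224 - q_M)/2.
The leader anticipates this reaction. Substituting into P = 243 - Q gives P = 131 - (1/2)q_M, so π_M = (131 - (1/2)q_M)q_M - 5q_M.
The leader's first-order condition 126 - q_M = 0 yields q_M = 126.
Then q_L = (224 - 126)/2 = 49.
Price P = 243 - 175 = 68.
Meridian's profit: (68 - 5)·126 - 4267 = 3671.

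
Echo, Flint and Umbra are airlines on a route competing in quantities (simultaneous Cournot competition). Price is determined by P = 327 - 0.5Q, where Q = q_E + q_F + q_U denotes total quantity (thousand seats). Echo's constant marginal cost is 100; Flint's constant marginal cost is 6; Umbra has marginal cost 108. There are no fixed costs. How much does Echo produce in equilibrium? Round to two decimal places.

70.50

Echo's profit: π_E = (327 - 0.5Q)q_E - (100q_E). Setting ∂π_E/∂q_E = 0: 227 - q_E - (1/2)(q_F + q_U) = 0.
Flint's profit: π_F = (327 - 0.5Q)q_F - (6q_F). Setting ∂π_F/∂q_F = 0: 321 - q_F - (1/2)(q_E + q_U) = 0.
Umbra's profit: π_U = (327 - 0.5Q)q_U - (108q_U). Setting ∂π_U/∂q_U = 0: 219 - q_U - (1/2)(q_E + q_F) = 0.
Adding the 3 first-order conditions: 767 − 2Q = 0, so Q = 767/2.
Back-substituting: q_E = (227 − 767/4)/(1/2) = 141/2, q_F = (321 − 767/4)/(1/2) = 517/2, q_U = (219 − 767/4)/(1/2) = 109/2.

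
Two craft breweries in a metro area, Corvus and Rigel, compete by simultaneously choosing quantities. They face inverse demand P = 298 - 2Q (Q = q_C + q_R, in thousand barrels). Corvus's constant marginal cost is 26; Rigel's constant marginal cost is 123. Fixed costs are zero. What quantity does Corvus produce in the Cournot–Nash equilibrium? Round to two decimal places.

Corvus's profit: π_C = (298 - 2Q)q_C - (26q_C). Setting ∂π_C/∂q_C = 0: 272 - 4q_C - 2(q_R) = 0.
Rigel's profit: π_R = (298 - 2Q)q_R - (123q_R). Setting ∂π_R/∂q_R = 0: 175 - 4q_R - 2(q_C) = 0.
Rearranging gives the reaction functions q_C = (272 - 2q_R)/4 and q_R = (175 - 2q_C)/4.
Substituting one into the other gives q_C = 123/2 and q_R = 13.

61.50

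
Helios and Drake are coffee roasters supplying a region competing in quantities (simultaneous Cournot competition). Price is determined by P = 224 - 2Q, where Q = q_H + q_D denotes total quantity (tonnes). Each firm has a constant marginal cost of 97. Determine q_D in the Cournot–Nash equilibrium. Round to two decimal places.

21.17

Each firm earns π_i = (224 - 2Q)q_i - 97q_i.
First-order condition (treating rivals' output as given): 127 - 4q_i - 2q_j = 0.
By symmetry each firm produces the same amount; substituting q_j = q_i yields q_i = 127/6.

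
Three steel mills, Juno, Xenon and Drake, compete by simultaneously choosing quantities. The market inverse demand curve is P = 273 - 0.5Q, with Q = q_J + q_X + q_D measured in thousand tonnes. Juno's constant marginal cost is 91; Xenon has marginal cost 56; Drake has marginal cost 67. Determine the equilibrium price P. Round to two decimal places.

121.75

Juno's profit: π_J = (273 - 0.5Q)q_J - (91q_J). Setting ∂π_J/∂q_J = 0: 182 - q_J - (1/2)(q_X + q_D) = 0.
Xenon's first-order condition: 217 - q_X - (1/2)(q_J + q_D) = 0.
Drake's first-order condition: 206 - q_D - (1/2)(q_J + q_X) = 0.
Summing all 3 equations gives 605 − 2Q = 0, hence Q = 605/2.
Back-substituting: q_J = (182 − 605/4)/(1/2) = 123/2, q_X = (217 − 605/4)/(1/2) = 263/2, q_D = (206 − 605/4)/(1/2) = 219/2.
Total output Q = 605/2, so price P = 273 - (1/2)·(605/2) = 487/4.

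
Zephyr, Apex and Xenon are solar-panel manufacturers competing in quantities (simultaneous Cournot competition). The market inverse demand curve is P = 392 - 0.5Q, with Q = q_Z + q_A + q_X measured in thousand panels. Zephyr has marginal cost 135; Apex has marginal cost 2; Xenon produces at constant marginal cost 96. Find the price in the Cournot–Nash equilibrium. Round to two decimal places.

Zephyr's profit: π_Z = (392 - 0.5Q)q_Z - (135q_Z). Setting ∂π_Z/∂q_Z = 0: 257 - q_Z - (1/2)(q_A + q_X) = 0.
Apex's first-order condition: 390 - q_A - (1/2)(q_Z + q_X) = 0.
Xenon's first-order condition: 296 - q_X - (1/2)(q_Z + q_A) = 0.
Adding the 3 conditions: 943 − Q − Q = 0, i.e. Q = 943/2.
Back-substituting: q_Z = (257 − 943/4)/(1/2) = 85/2, q_A = (390 − 943/4)/(1/2) = 617/2, q_X = (296 − 943/4)/(1/2) = 241/2.
Total output Q = 943/2, so price P = 392 - (1/2)·(943/2) = 625/4.

156.25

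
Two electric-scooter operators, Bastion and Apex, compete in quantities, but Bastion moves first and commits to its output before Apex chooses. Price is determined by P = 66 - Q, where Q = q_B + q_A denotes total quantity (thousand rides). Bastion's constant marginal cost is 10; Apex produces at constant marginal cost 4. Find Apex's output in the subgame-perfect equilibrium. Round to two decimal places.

18.50

Solve by backward induction. Given q_B, the follower Apex maximises π_A = (66 - q_B - q_A)q_A - 4q_A.
Follower FOC: 62 - q_B - 2q_A = 0, so q_A(q_B) = (62 - q_B)/2.
Bastion substitutes q_A(q_B) into its own profit: π_B = q_B(66 - q_B - (62 - q_B)/2) - 10q_B = (35 - (1/2)q_B)q_B - 10q_B.
Leader FOC: 25 - q_B = 0, so q_B = 25.
Then q_A = (62 - 25)/2 = 37/2.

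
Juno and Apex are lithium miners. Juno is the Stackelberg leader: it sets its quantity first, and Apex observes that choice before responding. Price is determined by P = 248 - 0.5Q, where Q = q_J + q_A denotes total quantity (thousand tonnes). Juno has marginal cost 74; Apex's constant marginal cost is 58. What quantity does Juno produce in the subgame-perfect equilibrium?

The follower Apex best-responds to any q_J: π_A = (248 - 0.5Q)q_A - 58q_A.
Follower FOC: 190 - (1/2)q_J - q_A = 0, so q_A(q_J) = (190 - (1/2)q_J).
Juno substitutes q_A(q_J) into its own profit: π_J = q_J(248 - (1/2)q_J - (190 - (1/2)q_J)/2) - 74q_J = (153 - (1/4)q_J)q_J - 74q_J.
Leader FOC: 79 - (1/2)q_J = 0, so q_J = 158.
Then q_A = (190 - (1/2)·158) = 111.

158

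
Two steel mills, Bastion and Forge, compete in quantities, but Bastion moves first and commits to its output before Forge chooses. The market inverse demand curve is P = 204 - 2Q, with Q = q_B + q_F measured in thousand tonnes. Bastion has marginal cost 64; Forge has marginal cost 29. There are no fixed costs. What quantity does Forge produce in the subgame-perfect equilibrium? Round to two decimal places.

30.63

Solve by backward induction. Given q_B, the follower Forge maximises π_F = (204 - 2q_B - 2q_F)q_F - 29q_F.
Follower FOC: 175 - 2q_B - 4q_F = 0, so q_F(q_B) = (175 - 2q_B)/4.
The leader anticipates this reaction. Substituting into P = 204 - 2Q gives P = 233/2 - q_B, so π_B = (233/2 - q_B)q_B - 64q_B.
Maximising: ∂π_B/∂q_B = 105/2 - 2q_B = 0, giving q_B = 105/4.
Then q_F = (175 - 2·(105/4))/4 = 245/8.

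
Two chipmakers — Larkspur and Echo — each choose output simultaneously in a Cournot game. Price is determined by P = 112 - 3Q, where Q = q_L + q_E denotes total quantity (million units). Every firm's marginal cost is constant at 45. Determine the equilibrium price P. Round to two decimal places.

67.33

Each firm earns π_i = (112 - 3Q)q_i - 45q_i.
Setting ∂π_i/∂q_i = 0 with rivals' quantities fixed: 67 - 6q_i - 3q_j = 0.
With identical firms every q_j equals q_i, so q_j = q_i and 67 = 9q_i, giving q_i = 67/9.
Total output Q = 134/9, so price P = 112 - 3·(134/9) = 202/3.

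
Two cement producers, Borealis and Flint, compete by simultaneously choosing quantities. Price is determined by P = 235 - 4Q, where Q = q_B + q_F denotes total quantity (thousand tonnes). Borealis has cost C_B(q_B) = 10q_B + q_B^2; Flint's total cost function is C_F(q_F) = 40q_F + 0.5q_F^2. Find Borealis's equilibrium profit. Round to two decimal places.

Borealis's profit: π_B = (235 - 4Q)q_B - (10q_B + q_B²). Setting ∂π_B/∂q_B = 0: 225 - 10q_B - 4(q_F) = 0.
Flint's first-order condition: 195 - 9q_F - 4(q_B) = 0.
Rearranging gives the reaction functions q_B = (225 - 4q_F)/10 and q_F = (195 - 4q_B)/9.
Substituting one into the other gives q_B = 1245/74 and q_F = 525/37.
Price P = 235 - 4·31.0135 = 110.9459.
Borealis's profit: 110.9459·(1245/74) - 10·(1245/74) - (1245/74)² = 1415.2894.

1415.29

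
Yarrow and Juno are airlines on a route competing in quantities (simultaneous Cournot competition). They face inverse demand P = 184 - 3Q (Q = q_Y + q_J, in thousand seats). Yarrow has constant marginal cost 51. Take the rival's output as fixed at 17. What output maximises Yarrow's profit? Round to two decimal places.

With the rival's output fixed at 17, Yarrow's profit is π_Y = (184 - 3·17 - 3q_Y)q_Y - (51q_Y) = (133 - 3q_Y)q_Y - (51q_Y).
∂π_Y/∂q_Y = 82 - 6q_Y = 0, so q_Y = 41/3.

13.67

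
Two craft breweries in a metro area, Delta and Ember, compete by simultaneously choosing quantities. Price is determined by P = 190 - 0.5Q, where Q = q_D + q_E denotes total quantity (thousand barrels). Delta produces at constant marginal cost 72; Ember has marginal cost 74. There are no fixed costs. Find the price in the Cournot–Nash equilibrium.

112

Delta's profit: π_D = (190 - 0.5Q)q_D - (72q_D). Setting ∂π_D/∂q_D = 0: 118 - q_D - (1/2)(q_E) = 0.
Ember's first-order condition: 116 - q_E - (1/2)(q_D) = 0.
Rearranging gives the reaction functions q_D = (118 - (1/2)q_E) and q_E = (116 - (1/2)q_D).
Substituting one into the other gives q_D = 80 and q_E = 76.
Total output Q = 156, so price P = 190 - (1/2)·156 = 112.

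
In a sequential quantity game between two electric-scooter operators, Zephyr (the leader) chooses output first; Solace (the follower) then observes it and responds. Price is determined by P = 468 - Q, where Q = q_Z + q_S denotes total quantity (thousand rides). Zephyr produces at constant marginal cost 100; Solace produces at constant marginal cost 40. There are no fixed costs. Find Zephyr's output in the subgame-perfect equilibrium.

The follower Solace best-responds to any q_Z: π_S = (468 - Q)q_S - 40q_S.
Setting the follower's marginal profit to zero, 428 - q_Z - 2q_S = 0, i.e. q_S = (428 - q_Z)/2.
The leader anticipates this reaction. Substituting into P = 468 - Q gives P = 254 - (1/2)q_Z, so π_Z = (254 - (1/2)q_Z)q_Z - 100q_Z.
Maximising: ∂π_Z/∂q_Z = 154 - q_Z = 0, giving q_Z = 154.
Then q_S = (428 - 154)/2 = 137.

154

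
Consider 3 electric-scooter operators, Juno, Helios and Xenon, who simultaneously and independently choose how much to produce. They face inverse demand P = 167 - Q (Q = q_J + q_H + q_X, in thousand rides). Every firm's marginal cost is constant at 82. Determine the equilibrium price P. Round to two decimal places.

103.25

A representative firm's profit is π_i = q_i(167 - Q) - 82q_i.
First-order condition (treating rivals' output as given): 85 - 2q_i - Σ_{j≠i} q_j = 0.
With identical firms every q_j equals q_i, so Σ_{j≠i} q_j = 2q_i and 85 = 4q_i, giving q_i = 85/4.
Total output Q = 255/4, so price P = 167 - 255/4 = 413/4.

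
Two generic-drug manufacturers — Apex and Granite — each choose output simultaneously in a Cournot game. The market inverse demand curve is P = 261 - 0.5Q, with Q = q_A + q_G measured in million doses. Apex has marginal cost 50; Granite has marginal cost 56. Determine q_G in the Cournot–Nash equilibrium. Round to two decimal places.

Apex's profit: π_A = (261 - 0.5Q)q_A - (50q_A). Setting ∂π_A/∂q_A = 0: 211 - q_A - (1/2)(q_G) = 0.
Granite's profit: π_G = (261 - 0.5Q)q_G - (56q_G). Setting ∂π_G/∂q_G = 0: 205 - q_G - (1/2)(q_A) = 0.
So q_A = (211 - (1/2)q_G) and q_G = (205 - (1/2)q_A).
Solving the pair: q_A = 434/3, q_G = 398/3.

132.67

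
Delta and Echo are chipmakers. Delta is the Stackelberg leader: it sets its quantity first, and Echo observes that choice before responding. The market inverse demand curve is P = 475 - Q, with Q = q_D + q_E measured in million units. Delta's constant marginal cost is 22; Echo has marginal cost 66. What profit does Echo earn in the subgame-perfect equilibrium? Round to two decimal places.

Solve by backward induction. Given q_D, the follower Echo maximises π_E = (475 - q_D - q_E)q_E - 66q_E.
Follower FOC: 409 - q_D - 2q_E = 0, so q_E(q_D) = (409 - q_D)/2.
Delta substitutes q_E(q_D) into its own profit: π_D = q_D(475 - q_D - (409 - q_D)/2) - 22q_D = (541/2 - (1/2)q_D)q_D - 22q_D.
The leader's first-order condition 497/2 - q_D = 0 yields q_D = 497/2.
Then q_E = (409 - 497/2)/2 = 321/4.
Price P = 475 - 1315/4 = 585/4.
Echo's profit: (585/4 - 66)·(321/4) = 6440.0625.

6440.06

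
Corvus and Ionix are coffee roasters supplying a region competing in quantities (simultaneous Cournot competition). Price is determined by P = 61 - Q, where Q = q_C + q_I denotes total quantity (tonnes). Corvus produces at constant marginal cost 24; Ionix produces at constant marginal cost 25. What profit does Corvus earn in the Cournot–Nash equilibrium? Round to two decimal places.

160.44

Corvus's profit: π_C = (61 - Q)q_C - (24q_C). Setting ∂π_C/∂q_C = 0: 37 - 2q_C - (q_I) = 0.
Ionix's first-order condition: 36 - 2q_I - (q_C) = 0.
Best responses: q_C = (37 - q_I)/2, q_I = (36 - q_C)/2.
Substituting one into the other gives q_C = 38/3 and q_I = 35/3.
Price P = 61 - 73/3 = 110/3.
Corvus's profit: (110/3 - 24)·(38/3) = 1444/9.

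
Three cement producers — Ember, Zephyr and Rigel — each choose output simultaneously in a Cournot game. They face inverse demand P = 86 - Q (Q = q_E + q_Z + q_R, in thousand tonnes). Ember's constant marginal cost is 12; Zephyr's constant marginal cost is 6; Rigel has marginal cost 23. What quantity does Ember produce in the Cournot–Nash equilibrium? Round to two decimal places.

Ember's profit: π_E = (86 - Q)q_E - (12q_E). Setting ∂π_E/∂q_E = 0: 74 - 2q_E - (q_Z + q_R) = 0.
Zephyr's profit: π_Z = (86 - Q)q_Z - (6q_Z). Setting ∂π_Z/∂q_Z = 0: 80 - 2q_Z - (q_E + q_R) = 0.
Rigel's profit: π_R = (86 - Q)q_R - (23q_R). Setting ∂π_R/∂q_R = 0: 63 - 2q_R - (q_E + q_Z) = 0.
Summing all 3 equations gives 217 − 4Q = 0, hence Q = 217/4.
Back-substituting: q_E = (74 − 217/4) = 79/4, q_Z = (80 − 217/4) = 103/4, q_R = (63 − 217/4) = 35/4.

19.75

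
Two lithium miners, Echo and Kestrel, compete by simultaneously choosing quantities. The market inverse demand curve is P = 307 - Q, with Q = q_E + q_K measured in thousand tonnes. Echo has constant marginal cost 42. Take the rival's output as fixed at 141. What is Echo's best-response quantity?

With the rival's output fixed at 141, Echo's profit is π_E = (307 - 141 - q_E)q_E - (42q_E) = (166 - q_E)q_E - (42q_E).
∂π_E/∂q_E = 124 - 2q_E = 0, so q_E = 62.

62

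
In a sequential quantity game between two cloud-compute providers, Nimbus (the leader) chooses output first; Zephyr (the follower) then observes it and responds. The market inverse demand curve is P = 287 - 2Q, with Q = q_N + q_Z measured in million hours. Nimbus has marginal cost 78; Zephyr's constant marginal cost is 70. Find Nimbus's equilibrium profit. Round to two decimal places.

2525.06

Solve by backward induction. Given q_N, the follower Zephyr maximises π_Z = (287 - 2q_N - 2q_Z)q_Z - 70q_Z.
∂π_Z/∂q_Z = 217 - 2q_N - 4q_Z = 0 gives the reaction function q_Z = (217 - 2q_N)/4.
Nimbus substitutes q_Z(q_N) into its own profit: π_N = q_N(287 - 2q_N - (217 - 2q_N)/2) - 78q_N = (357/2 - q_N)q_N - 78q_N.
Maximising: ∂π_N/∂q_N = 201/2 - 2q_N = 0, giving q_N = 201/4.
Then q_Z = (217 - 2·(201/4))/4 = 233/8.
Price P = 287 - 2·(635/8) = 513/4.
Nimbus's profit: (513/4 - 78)·(201/4) = 2525.0625.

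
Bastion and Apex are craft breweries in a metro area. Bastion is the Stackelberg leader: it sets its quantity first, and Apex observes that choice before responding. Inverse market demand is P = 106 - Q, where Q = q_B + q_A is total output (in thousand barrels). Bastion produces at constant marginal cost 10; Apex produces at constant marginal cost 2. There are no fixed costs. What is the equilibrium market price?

32

The follower Apex best-responds to any q_B: π_A = (106 - Q)q_A - 2q_A.
∂π_A/∂q_A = 104 - q_B - 2q_A = 0 gives the reaction function q_A = (104 - q_B)/2.
Bastion substitutes q_A(q_B) into its own profit: π_B = q_B(106 - q_B - (104 - q_B)/2) - 10q_B = (54 - (1/2)q_B)q_B - 10q_B.
The leader's first-order condition 44 - q_B = 0 yields q_B = 44.
Then q_A = (104 - 44)/2 = 30.
Total output Q = 74, so price P = 106 - 74 = 32.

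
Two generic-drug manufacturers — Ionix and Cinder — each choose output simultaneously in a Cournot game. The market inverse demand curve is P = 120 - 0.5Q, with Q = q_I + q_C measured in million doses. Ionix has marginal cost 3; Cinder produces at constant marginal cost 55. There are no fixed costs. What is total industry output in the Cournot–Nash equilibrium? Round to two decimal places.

Ionix's profit: π_I = (120 - 0.5Q)q_I - (3q_I). Setting ∂π_I/∂q_I = 0: 117 - q_I - (1/2)(q_C) = 0.
Cinder's profit: π_C = (120 - 0.5Q)q_C - (55q_C). Setting ∂π_C/∂q_C = 0: 65 - q_C - (1/2)(q_I) = 0.
So q_I = (117 - (1/2)q_C) and q_C = (65 - (1/2)q_I).
Substituting one into the other gives q_I = 338/3 and q_C = 26/3.
Total output Q = 338/3 + 26/3 = 364/3.

121.33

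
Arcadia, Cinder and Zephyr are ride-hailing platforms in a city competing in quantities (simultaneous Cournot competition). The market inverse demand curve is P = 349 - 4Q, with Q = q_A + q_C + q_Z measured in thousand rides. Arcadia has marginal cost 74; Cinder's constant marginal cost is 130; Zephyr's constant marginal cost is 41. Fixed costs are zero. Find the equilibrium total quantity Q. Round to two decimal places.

50.13

Arcadia's profit: π_A = (349 - 4Q)q_A - (74q_A). Setting ∂π_A/∂q_A = 0: 275 - 8q_A - 4(q_C + q_Z) = 0.
Cinder's profit: π_C = (349 - 4Q)q_C - (130q_C). Setting ∂π_C/∂q_C = 0: 219 - 8q_C - 4(q_A + q_Z) = 0.
Zephyr's first-order condition: 308 - 8q_Z - 4(q_A + q_C) = 0.
Adding the 3 first-order conditions: 802 − 16Q = 0, so Q = 401/8.
Back-substituting: q_A = (275 − 401/2)/4 = 149/8, q_C = (219 − 401/2)/4 = 37/8, q_Z = (308 − 401/2)/4 = 215/8.
Total output Q = 149/8 + 37/8 + 215/8 = 401/8.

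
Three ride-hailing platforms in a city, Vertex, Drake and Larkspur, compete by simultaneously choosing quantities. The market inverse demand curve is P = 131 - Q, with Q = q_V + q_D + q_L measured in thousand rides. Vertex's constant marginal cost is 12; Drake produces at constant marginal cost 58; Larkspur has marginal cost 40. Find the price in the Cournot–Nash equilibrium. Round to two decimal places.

60.25

Vertex's profit: π_V = (131 - Q)q_V - (12q_V). Setting ∂π_V/∂q_V = 0: 119 - 2q_V - (q_D + q_L) = 0.
Drake's first-order condition: 73 - 2q_D - (q_V + q_L) = 0.
Larkspur's profit: π_L = (131 - Q)q_L - (40q_L). Setting ∂π_L/∂q_L = 0: 91 - 2q_L - (q_V + q_D) = 0.
Adding the 3 conditions: 283 − 2Q − 2Q = 0, i.e. Q = 283/4.
Back-substituting: q_V = (119 − 283/4) = 193/4, q_D = (73 − 283/4) = 9/4, q_L = (91 − 283/4) = 81/4.
Total output Q = 283/4, so price P = 131 - 283/4 = 241/4.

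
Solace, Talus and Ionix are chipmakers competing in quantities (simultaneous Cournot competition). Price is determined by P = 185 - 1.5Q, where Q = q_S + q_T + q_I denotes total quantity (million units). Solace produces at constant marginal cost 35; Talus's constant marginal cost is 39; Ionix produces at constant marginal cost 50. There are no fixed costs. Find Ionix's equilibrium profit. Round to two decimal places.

Solace's profit: π_S = (185 - 1.5Q)q_S - (35q_S). Setting ∂π_S/∂q_S = 0: 150 - 3q_S - (3/2)(q_T + q_I) = 0.
Talus's first-order condition: 146 - 3q_T - (3/2)(q_S + q_I) = 0.
Ionix's profit: π_I = (185 - 1.5Q)q_I - (50q_I). Setting ∂π_I/∂q_I = 0: 135 - 3q_I - (3/2)(q_S + q_T) = 0.
Summing all 3 equations gives 431 − 6Q = 0, hence Q = 431/6.
Back-substituting: q_S = (150 − 431/4)/(3/2) = 169/6, q_T = (146 − 431/4)/(3/2) = 51/2, q_I = (135 − 431/4)/(3/2) = 109/6.
Price P = 185 - (3/2)·(431/6) = 309/4.
Ionix's profit: (309/4 - 50)·(109/6) = 495.0417.

495.04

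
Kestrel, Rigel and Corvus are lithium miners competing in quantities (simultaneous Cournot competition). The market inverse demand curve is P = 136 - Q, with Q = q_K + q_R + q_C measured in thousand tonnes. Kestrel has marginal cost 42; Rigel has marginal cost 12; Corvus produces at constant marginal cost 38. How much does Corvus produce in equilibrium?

19

Kestrel's profit: π_K = (136 - Q)q_K - (42q_K). Setting ∂π_K/∂q_K = 0: 94 - 2q_K - (q_R + q_C) = 0.
Rigel's profit: π_R = (136 - Q)q_R - (12q_R). Setting ∂π_R/∂q_R = 0: 124 - 2q_R - (q_K + q_C) = 0.
Corvus's profit: π_C = (136 - Q)q_C - (38q_C). Setting ∂π_C/∂q_C = 0: 98 - 2q_C - (q_K + q_R) = 0.
Adding the 3 conditions: 316 − 2Q − 2Q = 0, i.e. Q = 79.
Back-substituting: q_K = (94 − 79) = 15, q_R = (124 − 79) = 45, q_C = (98 − 79) = 19.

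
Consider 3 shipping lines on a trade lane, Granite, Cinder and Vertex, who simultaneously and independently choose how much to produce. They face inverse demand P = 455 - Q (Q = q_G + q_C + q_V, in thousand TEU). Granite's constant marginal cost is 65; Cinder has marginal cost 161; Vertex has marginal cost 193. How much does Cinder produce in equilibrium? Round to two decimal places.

57.50

Granite's profit: π_G = (455 - Q)q_G - (65q_G). Setting ∂π_G/∂q_G = 0: 390 - 2q_G - (q_C + q_V) = 0.
Cinder's profit: π_C = (455 - Q)q_C - (161q_C). Setting ∂π_C/∂q_C = 0: 294 - 2q_C - (q_G + q_V) = 0.
Vertex's first-order condition: 262 - 2q_V - (q_G + q_C) = 0.
Adding the 3 conditions: 946 − 2Q − 2Q = 0, i.e. Q = 473/2.
Back-substituting: q_G = (390 − 473/2) = 307/2, q_C = (294 − 473/2) = 115/2, q_V = (262 − 473/2) = 51/2.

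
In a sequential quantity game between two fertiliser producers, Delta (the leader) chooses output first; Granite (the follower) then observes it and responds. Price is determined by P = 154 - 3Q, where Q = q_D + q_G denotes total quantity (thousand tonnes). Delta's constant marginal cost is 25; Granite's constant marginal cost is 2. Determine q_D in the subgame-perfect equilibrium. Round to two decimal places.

17.67

Solve by backward induction. Given q_D, the follower Granite maximises π_G = (154 - 3q_D - 3q_G)q_G - 2q_G.
Setting the follower's marginal profit to zero, 152 - 3q_D - 6q_G = 0, i.e. q_G = (152 - 3q_D)/6.
Delta substitutes q_G(q_D) into its own profit: π_D = q_D(154 - 3q_D - (152 - 3q_D)/2) - 25q_D = (78 - (3/2)q_D)q_D - 25q_D.
The leader's first-order condition 53 - 3q_D = 0 yields q_D = 53/3.
Then q_G = (152 - 3·(53/3))/6 = 33/2.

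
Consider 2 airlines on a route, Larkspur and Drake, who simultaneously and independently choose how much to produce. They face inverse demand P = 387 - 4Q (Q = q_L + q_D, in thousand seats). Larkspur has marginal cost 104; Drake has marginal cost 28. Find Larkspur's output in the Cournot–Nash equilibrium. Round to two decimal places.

Larkspur's profit: π_L = (387 - 4Q)q_L - (104q_L). Setting ∂π_L/∂q_L = 0: 283 - 8q_L - 4(q_D) = 0.
Drake's first-order condition: 359 - 8q_D - 4(q_L) = 0.
Best responses: q_L = (283 - 4q_D)/8, q_D = (359 - 4q_L)/8.
Solving the pair: q_L = 69/4, q_D = 145/4.

17.25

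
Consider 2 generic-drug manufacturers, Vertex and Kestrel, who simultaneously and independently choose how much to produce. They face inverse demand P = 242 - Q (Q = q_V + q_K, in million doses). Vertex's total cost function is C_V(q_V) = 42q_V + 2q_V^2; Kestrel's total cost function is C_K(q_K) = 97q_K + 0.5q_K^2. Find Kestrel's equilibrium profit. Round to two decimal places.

Vertex's profit: π_V = (242 - Q)q_V - (42q_V + 2q_V²). Setting ∂π_V/∂q_V = 0: 200 - 6q_V - (q_K) = 0.
Kestrel's first-order condition: 145 - 3q_K - (q_V) = 0.
Rearranging gives the reaction functions q_V = (200 - q_K)/6 and q_K = (145 - q_V)/3.
Substituting one into the other gives q_V = 455/17 and q_K = 670/17.
Price P = 242 - 1125/17 = 175.8235.
Kestrel's profit: 175.8235·(670/17) - 97·(670/17) - (1/2)(670/17)² = 2329.9308.

2329.93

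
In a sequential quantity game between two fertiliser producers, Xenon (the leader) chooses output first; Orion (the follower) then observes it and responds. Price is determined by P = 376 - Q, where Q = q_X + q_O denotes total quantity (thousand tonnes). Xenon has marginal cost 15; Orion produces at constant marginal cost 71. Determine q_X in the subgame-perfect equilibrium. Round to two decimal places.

208.50

The follower Orion best-responds to any q_X: π_O = (376 - Q)q_O - 71q_O.
∂π_O/∂q_O = 305 - q_X - 2q_O = 0 gives the reaction function q_O = (305 - q_X)/2.
Xenon substitutes q_O(q_X) into its own profit: π_X = q_X(376 - q_X - (305 - q_X)/2) - 15q_X = (447/2 - (1/2)q_X)q_X - 15q_X.
Leader FOC: 417/2 - q_X = 0, so q_X = 417/2.
Then q_O = (305 - 417/2)/2 = 193/4.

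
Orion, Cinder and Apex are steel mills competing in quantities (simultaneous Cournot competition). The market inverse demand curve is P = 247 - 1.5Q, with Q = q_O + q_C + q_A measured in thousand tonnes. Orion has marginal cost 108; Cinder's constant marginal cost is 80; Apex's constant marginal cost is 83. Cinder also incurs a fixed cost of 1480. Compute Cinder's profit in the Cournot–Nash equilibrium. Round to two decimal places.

153.50

Orion's profit: π_O = (247 - 1.5Q)q_O - (108q_O). Setting ∂π_O/∂q_O = 0: 139 - 3q_O - (3/2)(q_C + q_A) = 0.
Cinder's profit: π_C = (247 - 1.5Q)q_C - (80q_C). Setting ∂π_C/∂q_C = 0: 167 - 3q_C - (3/2)(q_O + q_A) = 0.
Apex's profit: π_A = (247 - 1.5Q)q_A - (83q_A). Setting ∂π_A/∂q_A = 0: 164 - 3q_A - (3/2)(q_O + q_C) = 0.
Adding the 3 conditions: 470 − 3Q − 3Q = 0, i.e. Q = 235/3.
Back-substituting: q_O = (139 − 235/2)/(3/2) = 43/3, q_C = (167 − 235/2)/(3/2) = 33, q_A = (164 − 235/2)/(3/2) = 31.
Price P = 247 - (3/2)·(235/3) = 259/2.
Cinder's profit: (259/2 - 80)·33 - 1480 = 307/2.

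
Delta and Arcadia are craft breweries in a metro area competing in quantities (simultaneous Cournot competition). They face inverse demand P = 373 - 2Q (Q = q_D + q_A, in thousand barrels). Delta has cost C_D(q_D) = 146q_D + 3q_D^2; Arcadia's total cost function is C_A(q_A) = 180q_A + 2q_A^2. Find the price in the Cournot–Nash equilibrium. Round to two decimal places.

296.53

Delta's profit: π_D = (373 - 2Q)q_D - (146q_D + 3q_D²). Setting ∂π_D/∂q_D = 0: 227 - 10q_D - 2(q_A) = 0.
Arcadia's first-order condition: 193 - 8q_A - 2(q_D) = 0.
Best responses: q_D = (227 - 2q_A)/10, q_A = (193 - 2q_D)/8.
Substituting one into the other gives q_D = 715/38 and q_A = 369/19.
Total output Q = 1453/38, so price P = 373 - 2·(1453/38) = 296.5263.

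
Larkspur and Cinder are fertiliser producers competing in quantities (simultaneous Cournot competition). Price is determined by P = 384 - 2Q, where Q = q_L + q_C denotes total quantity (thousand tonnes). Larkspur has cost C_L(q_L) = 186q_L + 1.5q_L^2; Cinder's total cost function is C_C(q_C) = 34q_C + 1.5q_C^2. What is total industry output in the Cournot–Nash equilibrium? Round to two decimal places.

60.89

Larkspur's profit: π_L = (384 - 2Q)q_L - (186q_L + (3/2)q_L²). Setting ∂π_L/∂q_L = 0: 198 - 7q_L - 2(q_C) = 0.
Cinder's first-order condition: 350 - 7q_C - 2(q_L) = 0.
Best responses: q_L = (198 - 2q_C)/7, q_C = (350 - 2q_L)/7.
Solving the pair: q_L = 686/45, q_C = 45.6444.
Total output Q = 686/45 + 45.6444 = 548/9.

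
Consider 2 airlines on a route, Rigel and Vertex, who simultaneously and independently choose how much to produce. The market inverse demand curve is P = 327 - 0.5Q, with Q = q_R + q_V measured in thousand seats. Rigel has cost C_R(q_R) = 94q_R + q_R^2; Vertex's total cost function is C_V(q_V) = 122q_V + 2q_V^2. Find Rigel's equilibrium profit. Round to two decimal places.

Rigel's profit: π_R = (327 - 0.5Q)q_R - (94q_R + q_R²). Setting ∂π_R/∂q_R = 0: 233 - 3q_R - (1/2)(q_V) = 0.
Vertex's first-order condition: 205 - 5q_V - (1/2)(q_R) = 0.
Rearranging gives the reaction functions q_R = (233 - (1/2)q_V)/3 and q_V = (205 - (1/2)q_R)/5.
Substituting one into the other gives q_R = 72.0339 and q_V = 1994/59.
Price P = 327 - (1/2)·105.8305 = 274.0847.
Rigel's profit: 274.0847·72.0339 - 94·72.0339 - 72.0339² = 7783.3238.

7783.32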